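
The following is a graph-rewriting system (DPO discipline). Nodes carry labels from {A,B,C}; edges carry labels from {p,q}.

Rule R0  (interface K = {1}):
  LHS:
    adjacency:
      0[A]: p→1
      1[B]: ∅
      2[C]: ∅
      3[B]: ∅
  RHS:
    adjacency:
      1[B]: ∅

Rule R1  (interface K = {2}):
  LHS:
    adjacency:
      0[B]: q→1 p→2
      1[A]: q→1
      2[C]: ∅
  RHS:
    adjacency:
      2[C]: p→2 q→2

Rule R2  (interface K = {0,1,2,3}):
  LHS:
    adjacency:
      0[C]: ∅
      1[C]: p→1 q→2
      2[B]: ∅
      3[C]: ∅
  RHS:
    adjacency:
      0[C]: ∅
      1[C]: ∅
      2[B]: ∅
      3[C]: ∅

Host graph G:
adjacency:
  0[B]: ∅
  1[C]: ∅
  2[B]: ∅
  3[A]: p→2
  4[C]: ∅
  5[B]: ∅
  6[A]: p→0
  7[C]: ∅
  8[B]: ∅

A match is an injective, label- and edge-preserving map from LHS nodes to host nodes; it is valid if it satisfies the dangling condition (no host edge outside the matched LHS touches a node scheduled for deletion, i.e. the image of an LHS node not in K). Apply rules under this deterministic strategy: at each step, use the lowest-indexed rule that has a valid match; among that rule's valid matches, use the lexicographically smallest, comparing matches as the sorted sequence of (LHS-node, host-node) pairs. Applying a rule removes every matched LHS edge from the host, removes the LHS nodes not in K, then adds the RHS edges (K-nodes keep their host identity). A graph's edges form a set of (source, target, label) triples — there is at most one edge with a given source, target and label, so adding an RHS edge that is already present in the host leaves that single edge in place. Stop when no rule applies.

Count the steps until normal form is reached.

Answer: 2

Steps:
start.  V:9 E:2  edges: 3-p->2 6-p->0
1. fire R0 via {0↦3, 1↦2, 2↦1, 3↦5}  →  V:6 E:1  edges: 6-p->0
2. fire R0 via {0↦6, 1↦0, 2↦4, 3↦2}  →  V:3 E:0  edges: ∅
final graph: no rule applies after step 2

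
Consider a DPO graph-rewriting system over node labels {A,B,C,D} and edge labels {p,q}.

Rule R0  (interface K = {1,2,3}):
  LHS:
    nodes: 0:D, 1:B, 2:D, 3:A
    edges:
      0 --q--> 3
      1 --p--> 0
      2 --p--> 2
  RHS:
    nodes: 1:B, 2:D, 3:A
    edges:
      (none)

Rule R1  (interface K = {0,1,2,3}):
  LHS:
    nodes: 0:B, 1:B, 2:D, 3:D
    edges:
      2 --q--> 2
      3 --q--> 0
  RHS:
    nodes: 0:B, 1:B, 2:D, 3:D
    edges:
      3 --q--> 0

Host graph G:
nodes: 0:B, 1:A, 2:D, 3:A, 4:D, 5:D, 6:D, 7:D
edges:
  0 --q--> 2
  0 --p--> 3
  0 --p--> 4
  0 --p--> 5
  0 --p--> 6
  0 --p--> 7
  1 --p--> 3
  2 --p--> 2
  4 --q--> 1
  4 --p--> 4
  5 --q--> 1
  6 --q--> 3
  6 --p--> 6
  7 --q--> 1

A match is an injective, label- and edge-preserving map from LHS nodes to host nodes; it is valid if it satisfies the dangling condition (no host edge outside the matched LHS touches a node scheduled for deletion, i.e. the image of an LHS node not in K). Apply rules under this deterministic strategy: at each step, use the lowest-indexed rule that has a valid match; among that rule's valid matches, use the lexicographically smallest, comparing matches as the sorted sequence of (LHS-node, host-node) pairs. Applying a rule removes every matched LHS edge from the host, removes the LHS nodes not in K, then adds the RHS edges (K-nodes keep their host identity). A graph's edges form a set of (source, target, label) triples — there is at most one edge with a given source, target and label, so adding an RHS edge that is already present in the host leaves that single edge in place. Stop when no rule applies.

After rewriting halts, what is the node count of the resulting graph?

initial: |V|=8 |E|=14  E = 0-q->2 0-p->3 0-p->4 0-p->5 0-p->6 0-p->7 1-p->3 2-p->2 4-q->1 4-p->4 5-q->1 6-q->3 6-p->6 7-q->1
step 1: apply R0 at {0↦5, 1↦0, 2↦2, 3↦1}  → |V|=7 |E|=11  E = 0-q->2 0-p->3 0-p->4 0-p->6 0-p->7 1-p->3 4-q->1 4-p->4 6-q->3 6-p->6 7-q->1
step 2: apply R0 at {0↦7, 1↦0, 2↦4, 3↦1}  → |V|=6 |E|=8  E = 0-q->2 0-p->3 0-p->4 0-p->6 1-p->3 4-q->1 6-q->3 6-p->6
step 3: apply R0 at {0↦4, 1↦0, 2↦6, 3↦1}  → |V|=5 |E|=5  E = 0-q->2 0-p->3 0-p->6 1-p->3 6-q->3
normal form: no rule applies after step 3
NF nodes: {0:B, 1:A, 2:D, 3:A, 6:D}

Answer: 5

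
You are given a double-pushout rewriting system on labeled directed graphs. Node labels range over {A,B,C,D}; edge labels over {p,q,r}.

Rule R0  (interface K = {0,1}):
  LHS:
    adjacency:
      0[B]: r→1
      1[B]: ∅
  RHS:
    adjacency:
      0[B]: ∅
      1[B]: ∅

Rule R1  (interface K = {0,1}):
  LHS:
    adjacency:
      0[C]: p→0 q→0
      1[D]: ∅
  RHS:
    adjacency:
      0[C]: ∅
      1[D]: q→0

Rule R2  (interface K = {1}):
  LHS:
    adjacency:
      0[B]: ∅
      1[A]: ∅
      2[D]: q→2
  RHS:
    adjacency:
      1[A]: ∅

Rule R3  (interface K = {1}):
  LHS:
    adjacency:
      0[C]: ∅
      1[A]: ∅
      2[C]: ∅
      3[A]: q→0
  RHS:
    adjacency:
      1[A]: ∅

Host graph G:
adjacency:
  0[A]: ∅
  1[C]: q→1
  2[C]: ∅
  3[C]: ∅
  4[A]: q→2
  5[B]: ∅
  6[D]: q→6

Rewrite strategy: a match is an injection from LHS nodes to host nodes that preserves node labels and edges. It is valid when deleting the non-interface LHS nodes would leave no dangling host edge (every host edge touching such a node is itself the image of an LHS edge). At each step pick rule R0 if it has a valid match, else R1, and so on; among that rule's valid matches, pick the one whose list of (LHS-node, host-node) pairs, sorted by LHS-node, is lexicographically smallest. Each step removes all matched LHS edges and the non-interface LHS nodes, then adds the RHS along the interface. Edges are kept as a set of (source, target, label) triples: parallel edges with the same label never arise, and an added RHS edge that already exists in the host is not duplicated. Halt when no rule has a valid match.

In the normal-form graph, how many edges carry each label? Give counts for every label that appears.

[0] host  ⇒  7 nodes, 3 edges  {1-q->1 4-q->2 6-q->6}
[1] R2 @ {0↦5, 1↦0, 2↦6}  ⇒  5 nodes, 2 edges  {1-q->1 4-q->2}
[2] R3 @ {0↦2, 1↦0, 2↦3, 3↦4}  ⇒  2 nodes, 1 edges  {1-q->1}
final graph: no rule applies after step 2
NF edges: [(1, 1, 'q')]

Answer: q:1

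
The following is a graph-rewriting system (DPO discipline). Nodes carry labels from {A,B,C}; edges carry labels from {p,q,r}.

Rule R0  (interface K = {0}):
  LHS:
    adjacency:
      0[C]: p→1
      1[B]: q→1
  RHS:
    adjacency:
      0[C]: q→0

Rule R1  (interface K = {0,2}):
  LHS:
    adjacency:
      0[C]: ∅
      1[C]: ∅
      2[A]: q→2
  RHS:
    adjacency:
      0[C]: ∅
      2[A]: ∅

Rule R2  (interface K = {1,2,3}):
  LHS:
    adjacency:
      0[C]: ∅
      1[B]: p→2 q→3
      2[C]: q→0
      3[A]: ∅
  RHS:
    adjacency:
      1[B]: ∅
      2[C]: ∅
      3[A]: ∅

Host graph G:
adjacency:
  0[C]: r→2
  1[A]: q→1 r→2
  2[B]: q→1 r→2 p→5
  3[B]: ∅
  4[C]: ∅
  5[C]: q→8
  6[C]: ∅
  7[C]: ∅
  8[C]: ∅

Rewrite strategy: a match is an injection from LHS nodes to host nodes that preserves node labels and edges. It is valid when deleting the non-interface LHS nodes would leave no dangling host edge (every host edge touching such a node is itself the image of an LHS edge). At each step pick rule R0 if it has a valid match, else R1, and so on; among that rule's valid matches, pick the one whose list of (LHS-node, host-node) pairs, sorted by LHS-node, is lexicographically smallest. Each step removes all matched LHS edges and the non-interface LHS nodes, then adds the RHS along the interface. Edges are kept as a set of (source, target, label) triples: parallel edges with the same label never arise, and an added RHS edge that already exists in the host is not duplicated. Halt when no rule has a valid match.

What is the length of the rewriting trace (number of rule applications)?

[0] host  ⇒  9 nodes, 7 edges  {0-r->2 1-q->1 1-r->2 2-q->1 2-r->2 2-p->5 5-q->8}
[1] R1 @ {0↦0, 1↦4, 2↦1}  ⇒  8 nodes, 6 edges  {0-r->2 1-r->2 2-q->1 2-r->2 2-p->5 5-q->8}
[2] R2 @ {0↦8, 1↦2, 2↦5, 3↦1}  ⇒  7 nodes, 3 edges  {0-r->2 1-r->2 2-r->2}
final graph: no rule applies after step 2

Answer: 2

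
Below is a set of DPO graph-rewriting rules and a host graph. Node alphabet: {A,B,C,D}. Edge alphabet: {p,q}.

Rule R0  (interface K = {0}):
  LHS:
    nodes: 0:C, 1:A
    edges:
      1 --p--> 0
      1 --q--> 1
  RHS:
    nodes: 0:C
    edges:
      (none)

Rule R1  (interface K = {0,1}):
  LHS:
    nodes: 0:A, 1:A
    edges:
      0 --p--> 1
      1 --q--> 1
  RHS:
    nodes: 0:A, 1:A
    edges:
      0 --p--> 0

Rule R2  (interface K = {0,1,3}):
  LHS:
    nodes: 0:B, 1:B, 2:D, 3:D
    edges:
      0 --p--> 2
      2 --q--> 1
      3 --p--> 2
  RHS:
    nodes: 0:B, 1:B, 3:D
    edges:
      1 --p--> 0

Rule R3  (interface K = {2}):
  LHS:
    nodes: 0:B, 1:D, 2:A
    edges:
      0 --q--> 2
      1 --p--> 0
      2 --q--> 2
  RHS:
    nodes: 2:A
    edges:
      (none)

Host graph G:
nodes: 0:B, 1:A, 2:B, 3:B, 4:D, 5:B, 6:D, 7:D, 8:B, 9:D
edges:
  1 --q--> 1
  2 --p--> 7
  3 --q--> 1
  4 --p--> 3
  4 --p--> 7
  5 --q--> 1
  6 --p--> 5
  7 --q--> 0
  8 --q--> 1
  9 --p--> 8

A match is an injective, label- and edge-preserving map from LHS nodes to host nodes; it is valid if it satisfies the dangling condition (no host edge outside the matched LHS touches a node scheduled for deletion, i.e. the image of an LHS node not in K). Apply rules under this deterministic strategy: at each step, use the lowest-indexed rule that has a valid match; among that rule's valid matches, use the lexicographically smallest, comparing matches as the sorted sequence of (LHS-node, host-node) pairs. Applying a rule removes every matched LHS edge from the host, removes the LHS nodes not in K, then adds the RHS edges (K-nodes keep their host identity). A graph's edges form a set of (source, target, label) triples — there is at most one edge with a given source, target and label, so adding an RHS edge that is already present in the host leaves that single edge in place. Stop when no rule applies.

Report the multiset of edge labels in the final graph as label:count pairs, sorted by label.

initial: |V|=10 |E|=10  E = 1-q->1 2-p->7 3-q->1 4-p->3 4-p->7 5-q->1 6-p->5 7-q->0 8-q->1 9-p->8
step 1: apply R2 at {0↦2, 1↦0, 2↦7, 3↦4}  → |V|=9 |E|=8  E = 0-p->2 1-q->1 3-q->1 4-p->3 5-q->1 6-p->5 8-q->1 9-p->8
step 2: apply R3 at {0↦3, 1↦4, 2↦1}  → |V|=7 |E|=5  E = 0-p->2 5-q->1 6-p->5 8-q->1 9-p->8
halt: no rule applies after step 2
NF edges: [(0, 2, 'p'), (5, 1, 'q'), (6, 5, 'p'), (8, 1, 'q'), (9, 8, 'p')]

Answer: p:3 q:2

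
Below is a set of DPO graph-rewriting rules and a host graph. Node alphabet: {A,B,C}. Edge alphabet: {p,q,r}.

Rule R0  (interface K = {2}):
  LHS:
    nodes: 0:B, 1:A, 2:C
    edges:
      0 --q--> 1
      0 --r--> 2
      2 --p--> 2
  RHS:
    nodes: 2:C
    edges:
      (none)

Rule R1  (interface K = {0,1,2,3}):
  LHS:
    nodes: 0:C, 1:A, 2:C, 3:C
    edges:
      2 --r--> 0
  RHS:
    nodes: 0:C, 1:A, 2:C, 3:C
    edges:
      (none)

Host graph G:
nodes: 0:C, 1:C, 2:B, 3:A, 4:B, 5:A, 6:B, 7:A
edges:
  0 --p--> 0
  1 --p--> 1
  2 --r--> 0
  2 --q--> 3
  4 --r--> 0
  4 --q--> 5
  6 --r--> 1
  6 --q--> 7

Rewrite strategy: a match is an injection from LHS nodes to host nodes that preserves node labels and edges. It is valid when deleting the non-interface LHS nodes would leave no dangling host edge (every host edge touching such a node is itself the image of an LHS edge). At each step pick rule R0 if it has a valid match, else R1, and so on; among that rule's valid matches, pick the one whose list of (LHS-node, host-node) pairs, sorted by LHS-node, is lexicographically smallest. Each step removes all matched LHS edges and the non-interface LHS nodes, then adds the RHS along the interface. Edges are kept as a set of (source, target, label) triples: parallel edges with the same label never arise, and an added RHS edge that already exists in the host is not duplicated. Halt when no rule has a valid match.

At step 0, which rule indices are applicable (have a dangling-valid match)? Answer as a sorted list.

Answer: [R0]

Derivation:
R0: 3 valid matches — {0↦2, 1↦3, 2↦0}, {0↦4, 1↦5, 2↦0}, {0↦6, 1↦7, 2↦1}
R1: no valid match — LHS pattern not found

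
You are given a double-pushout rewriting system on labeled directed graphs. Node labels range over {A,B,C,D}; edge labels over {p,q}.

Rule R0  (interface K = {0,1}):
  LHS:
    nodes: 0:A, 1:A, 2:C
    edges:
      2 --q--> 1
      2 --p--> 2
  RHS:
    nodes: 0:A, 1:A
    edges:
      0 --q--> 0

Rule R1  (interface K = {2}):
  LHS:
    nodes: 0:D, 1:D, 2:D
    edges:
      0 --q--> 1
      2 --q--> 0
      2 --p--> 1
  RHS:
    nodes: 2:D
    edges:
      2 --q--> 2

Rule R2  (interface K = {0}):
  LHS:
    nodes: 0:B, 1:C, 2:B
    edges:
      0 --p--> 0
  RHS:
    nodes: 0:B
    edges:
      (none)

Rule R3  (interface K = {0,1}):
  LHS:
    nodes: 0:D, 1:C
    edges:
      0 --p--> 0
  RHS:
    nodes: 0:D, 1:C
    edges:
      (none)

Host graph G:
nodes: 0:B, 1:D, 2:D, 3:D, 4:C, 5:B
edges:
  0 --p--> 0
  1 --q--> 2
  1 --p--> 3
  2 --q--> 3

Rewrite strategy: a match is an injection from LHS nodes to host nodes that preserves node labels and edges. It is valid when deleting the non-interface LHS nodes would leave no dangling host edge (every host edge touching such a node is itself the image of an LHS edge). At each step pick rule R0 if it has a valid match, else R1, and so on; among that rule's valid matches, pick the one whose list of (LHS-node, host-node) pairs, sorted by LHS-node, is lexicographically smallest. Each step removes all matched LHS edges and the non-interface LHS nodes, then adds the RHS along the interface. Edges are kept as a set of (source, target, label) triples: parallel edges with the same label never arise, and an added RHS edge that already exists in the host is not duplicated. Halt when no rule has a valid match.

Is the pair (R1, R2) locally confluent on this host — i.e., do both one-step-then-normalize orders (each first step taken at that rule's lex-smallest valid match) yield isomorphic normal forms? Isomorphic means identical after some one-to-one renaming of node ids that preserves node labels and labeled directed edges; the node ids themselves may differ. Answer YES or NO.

Answer: YES

Rewrite trace:
branch R1-first: apply at {0↦2, 1↦3, 2↦1} → |E|=2, then 1 more step(s) → NF |V|=2 |E|=1 V={0:B, 1:D} E=1-q->1
branch R2-first: apply at {0↦0, 1↦4, 2↦5} → |E|=3, then 1 more step(s) → NF |V|=2 |E|=1 V={0:B, 1:D} E=1-q->1
graphs isomorphic (equal up to label-preserving node renaming)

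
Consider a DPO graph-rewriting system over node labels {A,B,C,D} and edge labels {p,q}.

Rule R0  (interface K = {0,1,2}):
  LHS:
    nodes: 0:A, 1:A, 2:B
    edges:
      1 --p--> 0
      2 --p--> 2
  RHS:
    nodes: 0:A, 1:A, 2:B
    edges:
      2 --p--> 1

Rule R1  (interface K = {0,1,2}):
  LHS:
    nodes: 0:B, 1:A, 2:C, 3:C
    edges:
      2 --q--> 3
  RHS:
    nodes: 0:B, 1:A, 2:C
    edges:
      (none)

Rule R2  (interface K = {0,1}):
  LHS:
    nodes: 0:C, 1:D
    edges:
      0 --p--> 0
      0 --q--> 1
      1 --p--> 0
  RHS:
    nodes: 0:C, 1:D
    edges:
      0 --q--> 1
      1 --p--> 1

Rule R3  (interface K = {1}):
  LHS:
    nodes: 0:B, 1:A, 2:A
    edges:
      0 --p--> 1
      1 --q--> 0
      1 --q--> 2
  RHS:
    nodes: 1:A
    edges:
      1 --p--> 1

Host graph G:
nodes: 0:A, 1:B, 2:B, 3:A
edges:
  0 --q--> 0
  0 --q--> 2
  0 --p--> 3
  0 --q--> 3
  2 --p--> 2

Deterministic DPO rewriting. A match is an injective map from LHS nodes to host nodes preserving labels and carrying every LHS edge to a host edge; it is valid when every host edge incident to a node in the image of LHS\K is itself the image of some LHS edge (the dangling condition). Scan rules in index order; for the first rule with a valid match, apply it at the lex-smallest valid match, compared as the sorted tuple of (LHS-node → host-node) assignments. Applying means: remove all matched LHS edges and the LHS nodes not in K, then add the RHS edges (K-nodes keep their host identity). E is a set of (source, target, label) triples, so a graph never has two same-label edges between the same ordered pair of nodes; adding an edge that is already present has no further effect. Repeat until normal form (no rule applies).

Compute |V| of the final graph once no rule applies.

Answer: 2

Rewrite trace:
start.  V:4 E:5  edges: 0-q->0 0-q->2 0-p->3 0-q->3 2-p->2
1. fire R0 via {0↦3, 1↦0, 2↦2}  →  V:4 E:4  edges: 0-q->0 0-q->2 0-q->3 2-p->0
2. fire R3 via {0↦2, 1↦0, 2↦3}  →  V:2 E:2  edges: 0-p->0 0-q->0
halt: no rule applies after step 2
NF nodes: {0:A, 1:B}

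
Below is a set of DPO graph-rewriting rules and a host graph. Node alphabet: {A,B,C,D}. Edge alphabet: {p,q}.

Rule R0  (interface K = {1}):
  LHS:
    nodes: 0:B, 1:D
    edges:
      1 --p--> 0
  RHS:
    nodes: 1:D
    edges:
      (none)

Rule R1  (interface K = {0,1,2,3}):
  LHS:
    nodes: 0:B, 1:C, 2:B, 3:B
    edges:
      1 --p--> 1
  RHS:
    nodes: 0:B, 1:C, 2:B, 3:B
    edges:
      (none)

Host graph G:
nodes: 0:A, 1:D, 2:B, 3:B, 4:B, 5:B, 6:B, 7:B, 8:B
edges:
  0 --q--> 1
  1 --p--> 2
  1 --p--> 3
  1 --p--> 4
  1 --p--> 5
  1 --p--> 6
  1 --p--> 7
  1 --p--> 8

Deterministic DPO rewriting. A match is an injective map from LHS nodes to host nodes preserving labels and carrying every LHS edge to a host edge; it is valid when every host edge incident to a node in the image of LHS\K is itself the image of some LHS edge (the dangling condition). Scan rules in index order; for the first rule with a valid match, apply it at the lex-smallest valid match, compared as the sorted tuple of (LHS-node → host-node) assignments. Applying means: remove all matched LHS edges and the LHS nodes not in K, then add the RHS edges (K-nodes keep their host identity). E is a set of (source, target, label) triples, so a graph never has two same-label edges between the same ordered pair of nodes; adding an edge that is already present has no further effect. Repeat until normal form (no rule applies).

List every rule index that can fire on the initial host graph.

R0: 7 valid matches — {0↦2, 1↦1}, {0↦3, 1↦1}, {0↦4, 1↦1} (+4 more)
R1: no valid match — LHS pattern not found

Answer: [R0]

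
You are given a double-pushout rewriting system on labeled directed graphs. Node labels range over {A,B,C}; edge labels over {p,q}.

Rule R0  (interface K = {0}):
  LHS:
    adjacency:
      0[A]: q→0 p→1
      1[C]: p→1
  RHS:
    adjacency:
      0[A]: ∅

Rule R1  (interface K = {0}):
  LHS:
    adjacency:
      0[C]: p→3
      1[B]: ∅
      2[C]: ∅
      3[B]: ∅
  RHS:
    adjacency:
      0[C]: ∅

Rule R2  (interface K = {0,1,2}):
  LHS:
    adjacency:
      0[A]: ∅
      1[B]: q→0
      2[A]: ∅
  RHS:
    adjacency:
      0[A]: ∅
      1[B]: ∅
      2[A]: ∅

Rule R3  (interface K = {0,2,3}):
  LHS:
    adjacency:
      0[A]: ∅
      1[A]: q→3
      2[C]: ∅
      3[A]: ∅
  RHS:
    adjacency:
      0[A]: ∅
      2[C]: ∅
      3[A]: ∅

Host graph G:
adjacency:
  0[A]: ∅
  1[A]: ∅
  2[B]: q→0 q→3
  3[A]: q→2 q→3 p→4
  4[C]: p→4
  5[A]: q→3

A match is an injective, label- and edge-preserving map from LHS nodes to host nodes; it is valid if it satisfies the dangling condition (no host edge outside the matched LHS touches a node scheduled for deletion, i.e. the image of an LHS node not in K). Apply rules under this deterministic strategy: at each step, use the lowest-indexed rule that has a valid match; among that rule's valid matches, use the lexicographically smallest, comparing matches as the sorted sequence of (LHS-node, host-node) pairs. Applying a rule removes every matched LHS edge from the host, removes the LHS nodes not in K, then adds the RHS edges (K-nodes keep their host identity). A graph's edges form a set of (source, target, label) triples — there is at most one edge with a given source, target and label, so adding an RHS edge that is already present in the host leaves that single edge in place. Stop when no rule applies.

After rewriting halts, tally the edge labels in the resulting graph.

initial: |V|=6 |E|=7  E = 2-q->0 2-q->3 3-q->2 3-q->3 3-p->4 4-p->4 5-q->3
step 1: apply R0 at {0↦3, 1↦4}  → |V|=5 |E|=4  E = 2-q->0 2-q->3 3-q->2 5-q->3
step 2: apply R2 at {0↦0, 1↦2, 2↦1}  → |V|=5 |E|=3  E = 2-q->3 3-q->2 5-q->3
step 3: apply R2 at {0↦3, 1↦2, 2↦0}  → |V|=5 |E|=2  E = 3-q->2 5-q->3
final graph: no rule applies after step 3
NF edges: [(3, 2, 'q'), (5, 3, 'q')]

Answer: q:2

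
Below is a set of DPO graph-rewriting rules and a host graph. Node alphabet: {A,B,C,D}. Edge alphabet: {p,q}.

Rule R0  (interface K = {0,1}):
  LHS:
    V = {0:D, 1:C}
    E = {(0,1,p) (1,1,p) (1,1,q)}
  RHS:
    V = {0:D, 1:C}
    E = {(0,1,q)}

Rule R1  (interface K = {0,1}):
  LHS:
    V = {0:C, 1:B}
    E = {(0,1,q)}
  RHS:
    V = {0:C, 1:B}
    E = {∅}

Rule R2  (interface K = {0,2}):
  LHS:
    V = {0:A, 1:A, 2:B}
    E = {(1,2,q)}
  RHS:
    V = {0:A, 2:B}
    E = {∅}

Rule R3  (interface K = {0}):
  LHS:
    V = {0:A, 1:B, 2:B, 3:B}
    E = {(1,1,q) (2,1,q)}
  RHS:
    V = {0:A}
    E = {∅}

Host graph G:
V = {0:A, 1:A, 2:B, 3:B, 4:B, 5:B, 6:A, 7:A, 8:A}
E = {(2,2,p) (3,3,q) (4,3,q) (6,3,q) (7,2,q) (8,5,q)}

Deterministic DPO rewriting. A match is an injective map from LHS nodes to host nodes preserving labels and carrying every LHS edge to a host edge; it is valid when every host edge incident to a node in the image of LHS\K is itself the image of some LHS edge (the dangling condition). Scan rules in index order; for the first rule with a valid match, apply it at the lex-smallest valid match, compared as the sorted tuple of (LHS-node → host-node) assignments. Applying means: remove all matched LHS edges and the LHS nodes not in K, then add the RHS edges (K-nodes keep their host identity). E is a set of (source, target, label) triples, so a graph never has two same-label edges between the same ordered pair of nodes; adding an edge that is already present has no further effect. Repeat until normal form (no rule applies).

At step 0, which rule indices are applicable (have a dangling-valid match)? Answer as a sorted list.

Answer: [R2]

Rewrite trace:
R0: no valid match — LHS pattern not found
R1: no valid match — LHS pattern not found
R2: 12 valid matches — {0↦0, 1↦6, 2↦3}, {0↦0, 1↦7, 2↦2}, {0↦0, 1↦8, 2↦5} (+9 more)
R3: no valid match — 10 raw matches, all fail dangling condition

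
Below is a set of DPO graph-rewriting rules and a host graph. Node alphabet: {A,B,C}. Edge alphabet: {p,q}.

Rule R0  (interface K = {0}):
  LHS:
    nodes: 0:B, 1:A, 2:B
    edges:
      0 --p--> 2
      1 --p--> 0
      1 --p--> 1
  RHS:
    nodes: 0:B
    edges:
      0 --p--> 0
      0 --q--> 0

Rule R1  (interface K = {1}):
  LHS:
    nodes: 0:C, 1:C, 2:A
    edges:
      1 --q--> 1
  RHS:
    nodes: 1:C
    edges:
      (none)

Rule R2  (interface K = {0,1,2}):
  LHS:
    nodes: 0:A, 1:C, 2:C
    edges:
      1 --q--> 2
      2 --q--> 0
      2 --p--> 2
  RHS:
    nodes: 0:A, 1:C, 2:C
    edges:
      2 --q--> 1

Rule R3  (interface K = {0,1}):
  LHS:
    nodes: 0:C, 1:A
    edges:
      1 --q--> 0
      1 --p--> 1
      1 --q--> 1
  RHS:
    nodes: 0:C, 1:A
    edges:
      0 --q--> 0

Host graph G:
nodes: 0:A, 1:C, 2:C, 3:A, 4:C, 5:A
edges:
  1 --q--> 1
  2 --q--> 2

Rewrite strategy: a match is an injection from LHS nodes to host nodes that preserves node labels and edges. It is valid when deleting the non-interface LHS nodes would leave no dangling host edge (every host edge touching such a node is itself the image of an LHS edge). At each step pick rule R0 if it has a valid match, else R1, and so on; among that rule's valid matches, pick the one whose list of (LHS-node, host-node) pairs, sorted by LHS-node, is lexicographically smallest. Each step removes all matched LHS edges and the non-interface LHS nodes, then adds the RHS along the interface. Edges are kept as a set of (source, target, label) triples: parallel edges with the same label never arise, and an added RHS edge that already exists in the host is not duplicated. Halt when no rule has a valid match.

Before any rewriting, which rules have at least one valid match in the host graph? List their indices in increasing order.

R0: no valid match — LHS pattern not found
R1: 6 valid matches — {0↦4, 1↦1, 2↦0}, {0↦4, 1↦1, 2↦3}, {0↦4, 1↦1, 2↦5} (+3 more)
R2: no valid match — LHS pattern not found
R3: no valid match — LHS pattern not found

Answer: [R1]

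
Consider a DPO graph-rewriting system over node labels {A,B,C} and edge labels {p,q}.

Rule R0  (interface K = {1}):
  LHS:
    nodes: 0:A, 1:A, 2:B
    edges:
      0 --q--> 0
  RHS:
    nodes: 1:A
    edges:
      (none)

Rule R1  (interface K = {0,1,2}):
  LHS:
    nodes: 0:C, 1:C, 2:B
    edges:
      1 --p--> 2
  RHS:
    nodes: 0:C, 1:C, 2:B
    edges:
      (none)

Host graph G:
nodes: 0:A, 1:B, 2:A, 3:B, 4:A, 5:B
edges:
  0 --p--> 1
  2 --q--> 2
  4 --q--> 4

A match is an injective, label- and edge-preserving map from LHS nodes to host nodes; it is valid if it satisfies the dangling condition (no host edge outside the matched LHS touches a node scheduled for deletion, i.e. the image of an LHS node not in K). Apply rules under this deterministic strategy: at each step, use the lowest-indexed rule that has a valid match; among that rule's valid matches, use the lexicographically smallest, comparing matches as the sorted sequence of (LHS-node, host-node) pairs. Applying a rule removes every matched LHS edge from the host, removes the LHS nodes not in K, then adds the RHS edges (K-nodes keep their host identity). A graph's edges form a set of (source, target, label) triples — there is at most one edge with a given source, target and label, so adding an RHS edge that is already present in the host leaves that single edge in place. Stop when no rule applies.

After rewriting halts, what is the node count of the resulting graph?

initial: |V|=6 |E|=3  E = 0-p->1 2-q->2 4-q->4
step 1: apply R0 at {0↦2, 1↦0, 2↦3}  → |V|=4 |E|=2  E = 0-p->1 4-q->4
step 2: apply R0 at {0↦4, 1↦0, 2↦5}  → |V|=2 |E|=1  E = 0-p->1
normal form: no rule applies after step 2
NF nodes: {0:A, 1:B}

Answer: 2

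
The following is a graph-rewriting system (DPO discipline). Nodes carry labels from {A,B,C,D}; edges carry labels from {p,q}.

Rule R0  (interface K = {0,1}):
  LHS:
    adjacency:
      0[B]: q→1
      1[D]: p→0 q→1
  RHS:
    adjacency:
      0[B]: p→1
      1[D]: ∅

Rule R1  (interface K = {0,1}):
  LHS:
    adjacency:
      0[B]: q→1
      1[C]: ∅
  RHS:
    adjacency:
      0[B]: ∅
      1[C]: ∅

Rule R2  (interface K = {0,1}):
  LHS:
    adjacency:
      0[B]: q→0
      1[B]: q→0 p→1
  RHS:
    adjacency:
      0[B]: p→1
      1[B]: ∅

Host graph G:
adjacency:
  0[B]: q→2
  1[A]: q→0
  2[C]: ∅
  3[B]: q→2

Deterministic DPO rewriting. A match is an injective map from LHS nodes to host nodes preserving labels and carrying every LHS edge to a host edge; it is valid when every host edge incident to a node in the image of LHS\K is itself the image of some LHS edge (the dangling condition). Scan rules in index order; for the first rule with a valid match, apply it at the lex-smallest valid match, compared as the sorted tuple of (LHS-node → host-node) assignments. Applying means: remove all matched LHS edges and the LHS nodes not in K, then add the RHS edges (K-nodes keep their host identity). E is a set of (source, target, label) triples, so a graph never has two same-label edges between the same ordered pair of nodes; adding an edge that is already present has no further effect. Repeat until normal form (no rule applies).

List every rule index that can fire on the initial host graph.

Answer: [R1]

Steps:
R0: no valid match — LHS pattern not found
R1: 2 valid matches — {0↦0, 1↦2}, {0↦3, 1↦2}
R2: no valid match — LHS pattern not found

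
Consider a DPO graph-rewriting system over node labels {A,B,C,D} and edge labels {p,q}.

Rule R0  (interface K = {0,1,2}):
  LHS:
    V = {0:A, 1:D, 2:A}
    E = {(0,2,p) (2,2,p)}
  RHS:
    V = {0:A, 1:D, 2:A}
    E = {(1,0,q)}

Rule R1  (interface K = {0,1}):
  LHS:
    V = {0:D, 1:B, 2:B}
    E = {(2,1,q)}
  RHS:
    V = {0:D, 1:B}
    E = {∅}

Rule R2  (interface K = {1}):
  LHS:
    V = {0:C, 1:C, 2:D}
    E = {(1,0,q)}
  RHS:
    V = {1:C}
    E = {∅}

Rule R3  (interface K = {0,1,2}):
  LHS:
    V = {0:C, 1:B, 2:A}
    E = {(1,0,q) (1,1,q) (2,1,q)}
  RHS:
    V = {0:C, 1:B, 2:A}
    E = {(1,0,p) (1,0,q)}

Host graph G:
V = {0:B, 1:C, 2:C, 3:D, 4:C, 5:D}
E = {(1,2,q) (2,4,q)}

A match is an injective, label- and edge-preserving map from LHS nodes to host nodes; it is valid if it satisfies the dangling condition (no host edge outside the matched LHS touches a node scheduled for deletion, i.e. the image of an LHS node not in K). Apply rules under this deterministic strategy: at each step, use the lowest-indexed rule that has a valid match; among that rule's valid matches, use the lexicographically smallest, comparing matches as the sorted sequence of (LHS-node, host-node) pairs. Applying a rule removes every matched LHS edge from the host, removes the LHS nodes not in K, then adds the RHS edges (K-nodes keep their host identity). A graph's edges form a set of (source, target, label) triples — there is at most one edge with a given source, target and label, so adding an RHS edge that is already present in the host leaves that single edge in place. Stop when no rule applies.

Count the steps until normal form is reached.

Answer: 2

Derivation:
initial: |V|=6 |E|=2  E = 1-q->2 2-q->4
step 1: apply R2 at {0↦4, 1↦2, 2↦3}  → |V|=4 |E|=1  E = 1-q->2
step 2: apply R2 at {0↦2, 1↦1, 2↦5}  → |V|=2 |E|=0  E = ∅
halt: no rule applies after step 2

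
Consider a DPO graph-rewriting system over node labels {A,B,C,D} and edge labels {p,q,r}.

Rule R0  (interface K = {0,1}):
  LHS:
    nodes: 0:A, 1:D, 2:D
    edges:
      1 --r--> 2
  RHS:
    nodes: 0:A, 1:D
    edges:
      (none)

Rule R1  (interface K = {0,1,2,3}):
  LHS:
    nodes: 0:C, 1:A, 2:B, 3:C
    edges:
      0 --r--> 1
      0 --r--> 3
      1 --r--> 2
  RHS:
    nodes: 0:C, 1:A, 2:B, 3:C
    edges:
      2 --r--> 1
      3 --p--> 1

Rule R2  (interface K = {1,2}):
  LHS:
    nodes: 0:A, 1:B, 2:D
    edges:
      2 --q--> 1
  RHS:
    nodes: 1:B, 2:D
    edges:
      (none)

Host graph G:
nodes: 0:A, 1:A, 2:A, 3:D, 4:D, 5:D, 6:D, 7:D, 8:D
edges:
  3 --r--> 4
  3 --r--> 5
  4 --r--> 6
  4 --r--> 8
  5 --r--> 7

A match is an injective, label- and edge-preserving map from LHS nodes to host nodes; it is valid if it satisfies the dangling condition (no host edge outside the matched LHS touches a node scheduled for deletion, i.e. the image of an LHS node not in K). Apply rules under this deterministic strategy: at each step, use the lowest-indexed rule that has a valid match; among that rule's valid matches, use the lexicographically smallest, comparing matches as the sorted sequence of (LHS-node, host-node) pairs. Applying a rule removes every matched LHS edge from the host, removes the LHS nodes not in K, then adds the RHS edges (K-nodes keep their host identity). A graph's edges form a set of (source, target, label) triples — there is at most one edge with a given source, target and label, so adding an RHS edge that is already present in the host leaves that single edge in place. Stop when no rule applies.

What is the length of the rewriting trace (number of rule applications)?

Answer: 5

Steps:
[0] host  ⇒  9 nodes, 5 edges  {3-r->4 3-r->5 4-r->6 4-r->8 5-r->7}
[1] R0 @ {0↦0, 1↦4, 2↦6}  ⇒  8 nodes, 4 edges  {3-r->4 3-r->5 4-r->8 5-r->7}
[2] R0 @ {0↦0, 1↦4, 2↦8}  ⇒  7 nodes, 3 edges  {3-r->4 3-r->5 5-r->7}
[3] R0 @ {0↦0, 1↦3, 2↦4}  ⇒  6 nodes, 2 edges  {3-r->5 5-r->7}
[4] R0 @ {0↦0, 1↦5, 2↦7}  ⇒  5 nodes, 1 edges  {3-r->5}
[5] R0 @ {0↦0, 1↦3, 2↦5}  ⇒  4 nodes, 0 edges  {∅}
halt: no rule applies after step 5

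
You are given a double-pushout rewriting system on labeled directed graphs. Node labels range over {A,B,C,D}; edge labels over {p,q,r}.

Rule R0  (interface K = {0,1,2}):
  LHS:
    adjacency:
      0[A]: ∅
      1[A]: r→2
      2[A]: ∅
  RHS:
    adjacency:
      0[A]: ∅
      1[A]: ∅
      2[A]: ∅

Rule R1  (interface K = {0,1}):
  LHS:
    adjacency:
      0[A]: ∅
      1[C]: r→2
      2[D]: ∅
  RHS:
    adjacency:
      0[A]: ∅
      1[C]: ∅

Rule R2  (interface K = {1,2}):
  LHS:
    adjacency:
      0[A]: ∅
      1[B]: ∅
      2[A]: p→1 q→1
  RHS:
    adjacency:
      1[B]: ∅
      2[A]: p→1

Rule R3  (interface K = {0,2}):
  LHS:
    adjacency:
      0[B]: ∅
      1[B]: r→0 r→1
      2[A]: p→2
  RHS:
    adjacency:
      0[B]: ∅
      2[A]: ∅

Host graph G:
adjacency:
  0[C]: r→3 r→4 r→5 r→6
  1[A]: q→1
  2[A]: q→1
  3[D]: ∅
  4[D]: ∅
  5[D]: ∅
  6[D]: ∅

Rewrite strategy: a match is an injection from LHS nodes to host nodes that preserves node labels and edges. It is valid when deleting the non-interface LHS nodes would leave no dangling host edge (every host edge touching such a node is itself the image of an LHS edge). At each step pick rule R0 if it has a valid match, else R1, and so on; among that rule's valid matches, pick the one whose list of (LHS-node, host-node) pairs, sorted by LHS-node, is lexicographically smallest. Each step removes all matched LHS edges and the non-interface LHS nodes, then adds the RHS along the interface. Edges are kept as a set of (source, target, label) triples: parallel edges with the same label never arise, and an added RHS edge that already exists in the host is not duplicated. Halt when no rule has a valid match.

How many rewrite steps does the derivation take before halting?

Answer: 4

Derivation:
start.  V:7 E:6  edges: 0-r->3 0-r->4 0-r->5 0-r->6 1-q->1 2-q->1
1. fire R1 via {0↦1, 1↦0, 2↦3}  →  V:6 E:5  edges: 0-r->4 0-r->5 0-r->6 1-q->1 2-q->1
2. fire R1 via {0↦1, 1↦0, 2↦4}  →  V:5 E:4  edges: 0-r->5 0-r->6 1-q->1 2-q->1
3. fire R1 via {0↦1, 1↦0, 2↦5}  →  V:4 E:3  edges: 0-r->6 1-q->1 2-q->1
4. fire R1 via {0↦1, 1↦0, 2↦6}  →  V:3 E:2  edges: 1-q->1 2-q->1
normal form: no rule applies after step 4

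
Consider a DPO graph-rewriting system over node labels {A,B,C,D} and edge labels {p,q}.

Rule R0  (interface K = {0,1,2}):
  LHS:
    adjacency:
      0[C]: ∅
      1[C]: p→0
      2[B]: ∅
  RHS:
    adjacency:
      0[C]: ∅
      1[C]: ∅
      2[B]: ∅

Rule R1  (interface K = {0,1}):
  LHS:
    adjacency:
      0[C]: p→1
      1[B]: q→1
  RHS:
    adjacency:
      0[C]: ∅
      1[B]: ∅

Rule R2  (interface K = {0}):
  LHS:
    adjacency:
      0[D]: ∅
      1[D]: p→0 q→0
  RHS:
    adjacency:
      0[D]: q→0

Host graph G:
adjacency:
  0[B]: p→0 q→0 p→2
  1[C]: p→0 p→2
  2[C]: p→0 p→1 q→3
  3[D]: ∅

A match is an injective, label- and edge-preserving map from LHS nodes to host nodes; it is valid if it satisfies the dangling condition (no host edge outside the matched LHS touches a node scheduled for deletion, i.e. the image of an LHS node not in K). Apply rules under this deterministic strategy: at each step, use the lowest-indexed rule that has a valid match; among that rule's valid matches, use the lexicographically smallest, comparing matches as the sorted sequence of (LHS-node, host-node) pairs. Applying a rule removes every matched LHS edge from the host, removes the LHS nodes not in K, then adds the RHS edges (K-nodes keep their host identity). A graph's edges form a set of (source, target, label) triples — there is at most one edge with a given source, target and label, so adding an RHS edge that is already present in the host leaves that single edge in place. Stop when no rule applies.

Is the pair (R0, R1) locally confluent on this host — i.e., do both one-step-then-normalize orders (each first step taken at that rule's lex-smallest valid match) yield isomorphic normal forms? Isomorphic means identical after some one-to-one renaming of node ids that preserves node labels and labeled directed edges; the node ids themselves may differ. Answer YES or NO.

Answer: YES

Derivation:
branch R0-first: apply at {0↦1, 1↦2, 2↦0} → |E|=7, then 2 more step(s) → NF |V|=4 |E|=4 V={0:B, 1:C, 2:C, 3:D} E=0-p->0 0-p->2 2-p->0 2-q->3
branch R1-first: apply at {0↦1, 1↦0} → |E|=6, then 2 more step(s) → NF |V|=4 |E|=4 V={0:B, 1:C, 2:C, 3:D} E=0-p->0 0-p->2 2-p->0 2-q->3
graphs isomorphic (equal up to label-preserving node renaming)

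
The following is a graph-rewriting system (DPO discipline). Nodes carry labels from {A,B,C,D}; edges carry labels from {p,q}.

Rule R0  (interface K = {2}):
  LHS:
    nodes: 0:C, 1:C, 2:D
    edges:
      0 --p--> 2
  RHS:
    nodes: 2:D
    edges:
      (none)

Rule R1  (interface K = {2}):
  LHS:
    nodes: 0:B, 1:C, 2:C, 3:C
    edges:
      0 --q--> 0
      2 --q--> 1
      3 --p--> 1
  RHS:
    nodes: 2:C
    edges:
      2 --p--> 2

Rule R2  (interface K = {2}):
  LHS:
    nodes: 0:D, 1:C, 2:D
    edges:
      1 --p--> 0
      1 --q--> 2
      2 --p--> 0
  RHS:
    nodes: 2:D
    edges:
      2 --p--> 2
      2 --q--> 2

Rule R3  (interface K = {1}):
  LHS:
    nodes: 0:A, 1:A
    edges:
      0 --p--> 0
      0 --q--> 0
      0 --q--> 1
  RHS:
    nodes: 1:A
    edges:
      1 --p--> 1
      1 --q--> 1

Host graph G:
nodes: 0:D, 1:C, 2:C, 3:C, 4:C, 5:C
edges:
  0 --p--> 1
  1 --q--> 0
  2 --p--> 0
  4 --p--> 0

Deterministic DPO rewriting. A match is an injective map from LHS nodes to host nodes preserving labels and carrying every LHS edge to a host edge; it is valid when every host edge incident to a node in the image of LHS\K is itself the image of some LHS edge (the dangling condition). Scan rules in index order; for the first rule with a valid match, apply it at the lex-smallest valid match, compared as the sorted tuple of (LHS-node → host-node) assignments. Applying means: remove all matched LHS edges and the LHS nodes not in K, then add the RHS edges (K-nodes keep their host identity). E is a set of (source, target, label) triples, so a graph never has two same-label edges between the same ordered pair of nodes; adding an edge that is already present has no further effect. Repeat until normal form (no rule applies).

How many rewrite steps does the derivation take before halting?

Answer: 2

Rewrite trace:
[0] host  ⇒  6 nodes, 4 edges  {0-p->1 1-q->0 2-p->0 4-p->0}
[1] R0 @ {0↦2, 1↦3, 2↦0}  ⇒  4 nodes, 3 edges  {0-p->1 1-q->0 4-p->0}
[2] R0 @ {0↦4, 1↦5, 2↦0}  ⇒  2 nodes, 2 edges  {0-p->1 1-q->0}
final graph: no rule applies after step 2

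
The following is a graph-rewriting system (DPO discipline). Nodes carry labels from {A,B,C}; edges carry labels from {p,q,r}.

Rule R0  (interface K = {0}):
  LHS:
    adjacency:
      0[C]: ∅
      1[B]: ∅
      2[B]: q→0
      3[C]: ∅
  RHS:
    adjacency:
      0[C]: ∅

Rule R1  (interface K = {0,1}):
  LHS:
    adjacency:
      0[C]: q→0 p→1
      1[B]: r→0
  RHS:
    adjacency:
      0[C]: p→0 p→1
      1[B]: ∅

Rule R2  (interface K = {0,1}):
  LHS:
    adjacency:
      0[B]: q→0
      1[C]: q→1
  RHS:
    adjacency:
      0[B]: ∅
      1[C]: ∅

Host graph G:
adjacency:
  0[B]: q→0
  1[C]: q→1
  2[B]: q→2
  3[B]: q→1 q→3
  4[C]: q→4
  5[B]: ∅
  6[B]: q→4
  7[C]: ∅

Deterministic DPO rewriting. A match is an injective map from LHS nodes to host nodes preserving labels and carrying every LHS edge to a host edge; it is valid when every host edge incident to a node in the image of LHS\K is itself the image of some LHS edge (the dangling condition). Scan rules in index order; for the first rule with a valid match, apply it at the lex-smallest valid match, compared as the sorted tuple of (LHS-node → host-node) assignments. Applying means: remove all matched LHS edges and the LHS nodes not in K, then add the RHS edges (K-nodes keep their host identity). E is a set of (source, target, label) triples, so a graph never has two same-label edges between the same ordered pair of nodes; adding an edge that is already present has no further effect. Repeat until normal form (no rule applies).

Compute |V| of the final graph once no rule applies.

Answer: 5

Derivation:
start.  V:8 E:7  edges: 0-q->0 1-q->1 2-q->2 3-q->1 3-q->3 4-q->4 6-q->4
1. fire R0 via {0↦4, 1↦5, 2↦6, 3↦7}  →  V:5 E:6  edges: 0-q->0 1-q->1 2-q->2 3-q->1 3-q->3 4-q->4
2. fire R2 via {0↦0, 1↦1}  →  V:5 E:4  edges: 2-q->2 3-q->1 3-q->3 4-q->4
3. fire R2 via {0↦2, 1↦4}  →  V:5 E:2  edges: 3-q->1 3-q->3
halt: no rule applies after step 3
NF nodes: {0:B, 1:C, 2:B, 3:B, 4:C}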